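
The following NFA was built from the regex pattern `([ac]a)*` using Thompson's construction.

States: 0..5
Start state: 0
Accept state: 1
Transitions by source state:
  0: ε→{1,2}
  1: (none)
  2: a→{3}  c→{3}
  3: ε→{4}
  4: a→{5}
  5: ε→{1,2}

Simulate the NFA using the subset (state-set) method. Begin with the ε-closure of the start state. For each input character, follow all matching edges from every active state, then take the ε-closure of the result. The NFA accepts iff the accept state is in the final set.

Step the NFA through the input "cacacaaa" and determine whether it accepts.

Answer: ACCEPT

Derivation:
S₀ = ε-closure({0}) = {0,1,2}
'c' @ 1: {3,4}
'a' @ 2: {1,2,5}  (accept∈set)
'c' @ 3: {3,4}
'a' @ 4: {1,2,5}  (accept∈set)
'c' @ 5: {3,4}
'a' @ 6: {1,2,5}  (accept∈set)
'a' @ 7: {3,4}
'a' @ 8: {1,2,5}  (accept∈set)
after full input: {1,2,5}  (accept=1 in)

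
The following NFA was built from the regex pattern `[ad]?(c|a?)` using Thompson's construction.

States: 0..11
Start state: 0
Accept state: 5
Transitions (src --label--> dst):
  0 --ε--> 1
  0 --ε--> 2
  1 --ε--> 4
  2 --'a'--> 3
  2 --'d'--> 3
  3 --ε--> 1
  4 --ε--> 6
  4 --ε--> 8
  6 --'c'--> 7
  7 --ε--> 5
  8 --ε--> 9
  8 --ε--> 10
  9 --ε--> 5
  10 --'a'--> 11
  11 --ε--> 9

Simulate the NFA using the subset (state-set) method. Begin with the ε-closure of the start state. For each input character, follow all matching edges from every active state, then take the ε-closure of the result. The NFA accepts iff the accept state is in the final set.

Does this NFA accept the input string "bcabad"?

initial (ε-close {0}): {0,1,2,4,5,6,8,9,10}
'b' @ 1: {}  — no active states
rest 'cabad' ignored (set empty)
final: {}; accept 5 not in set

Answer: REJECT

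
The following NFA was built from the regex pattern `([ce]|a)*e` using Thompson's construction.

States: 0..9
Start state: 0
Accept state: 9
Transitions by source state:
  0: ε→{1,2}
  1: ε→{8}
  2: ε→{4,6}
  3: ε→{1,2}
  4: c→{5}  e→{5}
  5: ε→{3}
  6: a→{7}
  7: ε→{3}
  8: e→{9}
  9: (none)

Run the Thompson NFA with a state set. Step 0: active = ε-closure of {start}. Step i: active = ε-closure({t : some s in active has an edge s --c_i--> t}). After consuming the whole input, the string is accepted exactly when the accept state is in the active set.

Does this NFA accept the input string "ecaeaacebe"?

start: ε-closure({0}) = {0,1,2,4,6,8}
'e' @ 1: {1,2,3,4,5,6,8,9}  ✓accept
'c' @ 2: {1,2,3,4,5,6,8}
'a' @ 3: {1,2,3,4,6,7,8}
'e' @ 4: {1,2,3,4,5,6,8,9}  ✓accept
'a' @ 5: {1,2,3,4,6,7,8}
'a' @ 6: {1,2,3,4,6,7,8}
'c' @ 7: {1,2,3,4,5,6,8}
'e' @ 8: {1,2,3,4,5,6,8,9}  ✓accept
'b' @ 9: {}  — no active states
rest 'e' ignored (set empty)
after full input: {}  (accept=9 not in)

Answer: REJECT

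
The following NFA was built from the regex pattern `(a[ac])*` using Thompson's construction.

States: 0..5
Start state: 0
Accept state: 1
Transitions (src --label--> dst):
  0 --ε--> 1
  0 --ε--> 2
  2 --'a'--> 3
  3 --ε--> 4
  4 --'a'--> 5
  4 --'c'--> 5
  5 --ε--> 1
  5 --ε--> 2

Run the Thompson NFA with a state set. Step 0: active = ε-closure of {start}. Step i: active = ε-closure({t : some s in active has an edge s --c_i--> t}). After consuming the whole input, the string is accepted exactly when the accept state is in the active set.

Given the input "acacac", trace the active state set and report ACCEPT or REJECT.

initial (ε-close {0}): {0,1,2}
'a' @ 1: {3,4}
'c' @ 2: {1,2,5}  ✓accept
'a' @ 3: {3,4}
'c' @ 4: {1,2,5}  ✓accept
'a' @ 5: {3,4}
'c' @ 6: {1,2,5}  ✓accept
after full input: {1,2,5}  (accept=1 in)

Answer: ACCEPT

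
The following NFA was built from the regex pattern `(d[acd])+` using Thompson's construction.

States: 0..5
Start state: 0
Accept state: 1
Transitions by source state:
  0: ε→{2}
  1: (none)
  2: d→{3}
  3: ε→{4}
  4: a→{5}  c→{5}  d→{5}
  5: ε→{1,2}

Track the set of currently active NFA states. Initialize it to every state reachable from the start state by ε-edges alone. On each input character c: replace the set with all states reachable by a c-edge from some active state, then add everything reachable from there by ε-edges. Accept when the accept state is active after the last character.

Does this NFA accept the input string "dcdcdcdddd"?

initial (ε-close {0}): {0,2}
'd' @ 1: {3,4}
'c' @ 2: {1,2,5}  ✓accept
'd' @ 3: {3,4}
'c' @ 4: {1,2,5}  ✓accept
'd' @ 5: {3,4}
'c' @ 6: {1,2,5}  ✓accept
'd' @ 7: {3,4}
'd' @ 8: {1,2,5}  ✓accept
'd' @ 9: {3,4}
'd' @ 10: {1,2,5}  ✓accept
end set {1,2,5} — state 1 in

Answer: ACCEPT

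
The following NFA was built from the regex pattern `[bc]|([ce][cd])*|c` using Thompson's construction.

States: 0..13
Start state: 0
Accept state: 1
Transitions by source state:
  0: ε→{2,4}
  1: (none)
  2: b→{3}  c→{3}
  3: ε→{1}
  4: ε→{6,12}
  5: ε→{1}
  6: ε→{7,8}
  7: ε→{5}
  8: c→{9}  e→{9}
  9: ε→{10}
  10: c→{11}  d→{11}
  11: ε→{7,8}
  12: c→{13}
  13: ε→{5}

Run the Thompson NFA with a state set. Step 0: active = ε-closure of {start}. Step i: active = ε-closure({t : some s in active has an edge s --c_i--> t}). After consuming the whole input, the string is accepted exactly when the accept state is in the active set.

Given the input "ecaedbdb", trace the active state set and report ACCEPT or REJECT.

start: ε-closure({0}) = {0,1,2,4,5,6,7,8,12}
'e' @ 1: {9,10}
'c' @ 2: {1,5,7,8,11}  [accepting]
'a' @ 3: {}  — no active states
rest 'edbdb' ignored (set empty)
after full input: {}  (accept=1 not in)

Answer: REJECT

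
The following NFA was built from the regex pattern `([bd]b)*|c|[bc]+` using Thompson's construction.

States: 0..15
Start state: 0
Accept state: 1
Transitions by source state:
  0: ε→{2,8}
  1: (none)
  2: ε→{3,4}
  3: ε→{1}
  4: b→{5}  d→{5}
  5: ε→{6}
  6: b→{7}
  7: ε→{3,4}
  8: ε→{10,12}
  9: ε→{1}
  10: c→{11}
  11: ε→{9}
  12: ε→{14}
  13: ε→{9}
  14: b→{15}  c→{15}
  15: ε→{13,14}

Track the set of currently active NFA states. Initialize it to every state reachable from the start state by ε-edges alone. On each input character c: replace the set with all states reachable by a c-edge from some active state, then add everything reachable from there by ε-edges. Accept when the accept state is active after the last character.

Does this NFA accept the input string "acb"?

Answer: REJECT

Derivation:
start: ε-closure({0}) = {0,1,2,3,4,8,10,12,14}
'a' @ 1: {}  — state set empty
rest 'cb' ignored (set empty)
final: {}; accept 1 not in set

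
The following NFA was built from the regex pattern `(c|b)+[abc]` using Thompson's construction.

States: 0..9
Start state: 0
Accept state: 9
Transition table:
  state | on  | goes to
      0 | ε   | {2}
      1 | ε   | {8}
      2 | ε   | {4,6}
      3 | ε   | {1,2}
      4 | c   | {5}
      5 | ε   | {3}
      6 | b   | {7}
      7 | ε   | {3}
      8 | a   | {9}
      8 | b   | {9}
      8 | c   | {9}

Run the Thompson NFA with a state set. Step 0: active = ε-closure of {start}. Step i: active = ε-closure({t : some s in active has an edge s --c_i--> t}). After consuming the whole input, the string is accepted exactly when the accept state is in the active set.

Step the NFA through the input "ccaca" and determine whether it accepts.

Answer: REJECT

Steps:
initial (ε-close {0}): {0,2,4,6}
'c' @ 1: {1,2,3,4,5,6,8}
'c' @ 2: {1,2,3,4,5,6,8,9}  [accepting]
'a' @ 3: {9}  [accepting]
'c' @ 4: {}  — dead — no transitions
rest 'a' ignored (set empty)
end set {} — state 9 not in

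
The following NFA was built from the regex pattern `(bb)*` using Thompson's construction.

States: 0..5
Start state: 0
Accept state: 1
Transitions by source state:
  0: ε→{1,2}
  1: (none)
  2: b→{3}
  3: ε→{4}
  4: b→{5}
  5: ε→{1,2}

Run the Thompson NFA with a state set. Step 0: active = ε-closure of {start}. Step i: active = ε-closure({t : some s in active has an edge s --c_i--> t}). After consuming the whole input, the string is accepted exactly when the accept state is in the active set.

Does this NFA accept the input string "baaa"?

start: ε-closure({0}) = {0,1,2}
'b' @ 1: {3,4}
'a' @ 2: {}  — dead — no transitions
rest 'aa' ignored (set empty)
after full input: {}  (accept=1 not in)

Answer: REJECT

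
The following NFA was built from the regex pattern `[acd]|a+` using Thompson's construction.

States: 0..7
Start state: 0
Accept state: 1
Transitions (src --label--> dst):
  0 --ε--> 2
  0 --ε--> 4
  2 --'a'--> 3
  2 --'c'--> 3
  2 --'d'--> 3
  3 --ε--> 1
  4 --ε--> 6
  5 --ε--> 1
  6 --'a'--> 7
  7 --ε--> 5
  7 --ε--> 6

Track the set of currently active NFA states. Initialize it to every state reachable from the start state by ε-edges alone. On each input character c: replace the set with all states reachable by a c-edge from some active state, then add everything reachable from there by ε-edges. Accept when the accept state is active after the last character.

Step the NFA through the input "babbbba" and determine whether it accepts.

start: ε-closure({0}) = {0,2,4,6}
'b' @ 1: {}  — state set empty
rest 'abbbba' ignored (set empty)
end set {} — state 1 not in

Answer: REJECT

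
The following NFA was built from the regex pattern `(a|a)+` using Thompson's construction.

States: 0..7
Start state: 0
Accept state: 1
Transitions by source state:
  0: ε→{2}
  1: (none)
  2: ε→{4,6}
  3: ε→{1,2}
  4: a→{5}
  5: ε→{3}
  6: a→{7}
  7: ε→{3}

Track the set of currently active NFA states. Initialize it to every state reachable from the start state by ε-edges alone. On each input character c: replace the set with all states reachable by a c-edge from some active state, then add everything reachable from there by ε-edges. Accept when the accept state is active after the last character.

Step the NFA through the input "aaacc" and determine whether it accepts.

Answer: REJECT

Trace:
initial (ε-close {0}): {0,2,4,6}
'a' @ 1: {1,2,3,4,5,6,7}  [accepting]
'a' @ 2: {1,2,3,4,5,6,7}  [accepting]
'a' @ 3: {1,2,3,4,5,6,7}  [accepting]
'c' @ 4: {}  — state set empty
rest 'c' ignored (set empty)
end set {} — state 1 not in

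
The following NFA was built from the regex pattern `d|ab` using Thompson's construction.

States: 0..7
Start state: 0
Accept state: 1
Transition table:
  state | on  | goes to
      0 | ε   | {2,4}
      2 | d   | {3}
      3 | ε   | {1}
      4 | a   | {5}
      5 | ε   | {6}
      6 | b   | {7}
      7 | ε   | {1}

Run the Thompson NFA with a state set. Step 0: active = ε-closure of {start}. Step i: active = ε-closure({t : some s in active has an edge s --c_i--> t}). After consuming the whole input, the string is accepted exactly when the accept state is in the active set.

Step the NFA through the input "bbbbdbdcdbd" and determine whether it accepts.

start: ε-closure({0}) = {0,2,4}
'b' @ 1: {}  — no active states
rest 'bbbdbdcdbd' ignored (set empty)
end set {} — state 1 not in

Answer: REJECT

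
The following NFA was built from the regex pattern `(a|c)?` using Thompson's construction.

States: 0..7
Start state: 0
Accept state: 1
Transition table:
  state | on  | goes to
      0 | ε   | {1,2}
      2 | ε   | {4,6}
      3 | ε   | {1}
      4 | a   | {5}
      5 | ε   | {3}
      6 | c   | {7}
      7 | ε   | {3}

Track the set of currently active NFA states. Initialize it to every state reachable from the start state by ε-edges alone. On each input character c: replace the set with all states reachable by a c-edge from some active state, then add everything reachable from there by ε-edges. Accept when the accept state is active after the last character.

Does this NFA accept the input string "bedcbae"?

start: ε-closure({0}) = {0,1,2,4,6}
'b' @ 1: {}  — no active states
rest 'edcbae' ignored (set empty)
final: {}; accept 1 not in set

Answer: REJECT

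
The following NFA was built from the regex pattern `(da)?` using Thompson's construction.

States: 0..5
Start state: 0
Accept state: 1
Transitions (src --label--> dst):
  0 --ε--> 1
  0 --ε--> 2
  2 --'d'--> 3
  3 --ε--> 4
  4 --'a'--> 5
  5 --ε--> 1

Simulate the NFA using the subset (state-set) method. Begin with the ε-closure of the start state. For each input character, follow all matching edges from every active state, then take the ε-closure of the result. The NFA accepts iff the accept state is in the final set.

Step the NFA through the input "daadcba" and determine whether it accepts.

Answer: REJECT

Steps:
S₀ = ε-closure({0}) = {0,1,2}
'd' @ 1: {3,4}
'a' @ 2: {1,5}  [accepting]
'a' @ 3: {}  — no active states
rest 'dcba' ignored (set empty)
final: {}; accept 1 not in set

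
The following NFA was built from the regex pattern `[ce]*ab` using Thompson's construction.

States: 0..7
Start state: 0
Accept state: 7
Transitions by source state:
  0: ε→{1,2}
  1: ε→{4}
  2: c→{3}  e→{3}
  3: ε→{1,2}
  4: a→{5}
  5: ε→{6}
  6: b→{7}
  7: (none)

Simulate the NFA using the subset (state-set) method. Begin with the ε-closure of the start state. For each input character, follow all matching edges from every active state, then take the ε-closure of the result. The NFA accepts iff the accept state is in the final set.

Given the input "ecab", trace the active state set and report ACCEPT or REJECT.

initial (ε-close {0}): {0,1,2,4}
'e' @ 1: {1,2,3,4}
'c' @ 2: {1,2,3,4}
'a' @ 3: {5,6}
'b' @ 4: {7}  [accepting]
after full input: {7}  (accept=7 in)

Answer: ACCEPT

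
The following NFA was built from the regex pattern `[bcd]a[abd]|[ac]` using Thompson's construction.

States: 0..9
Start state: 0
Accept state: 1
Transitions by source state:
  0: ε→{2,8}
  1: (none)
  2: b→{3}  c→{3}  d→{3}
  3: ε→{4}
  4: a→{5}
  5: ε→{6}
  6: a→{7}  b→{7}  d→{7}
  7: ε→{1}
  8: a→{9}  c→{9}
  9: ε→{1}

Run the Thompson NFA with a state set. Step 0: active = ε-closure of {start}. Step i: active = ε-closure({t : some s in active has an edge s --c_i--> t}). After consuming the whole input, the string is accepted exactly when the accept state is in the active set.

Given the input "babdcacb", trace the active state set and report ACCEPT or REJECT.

Answer: REJECT

Trace:
initial (ε-close {0}): {0,2,8}
'b' @ 1: {3,4}
'a' @ 2: {5,6}
'b' @ 3: {1,7}  ✓accept
'd' @ 4: {}  — state set empty
rest 'cacb' ignored (set empty)
after full input: {}  (accept=1 not in)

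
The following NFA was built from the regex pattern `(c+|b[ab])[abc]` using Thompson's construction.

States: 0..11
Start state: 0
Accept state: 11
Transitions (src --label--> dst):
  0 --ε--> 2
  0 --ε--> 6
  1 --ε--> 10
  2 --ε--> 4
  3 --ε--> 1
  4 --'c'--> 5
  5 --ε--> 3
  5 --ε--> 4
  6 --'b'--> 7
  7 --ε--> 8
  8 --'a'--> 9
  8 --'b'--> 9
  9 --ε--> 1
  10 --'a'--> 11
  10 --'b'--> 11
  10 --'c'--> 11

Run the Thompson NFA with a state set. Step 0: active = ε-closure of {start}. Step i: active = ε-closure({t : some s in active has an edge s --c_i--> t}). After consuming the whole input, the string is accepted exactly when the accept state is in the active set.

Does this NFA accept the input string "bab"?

initial (ε-close {0}): {0,2,4,6}
'b' @ 1: {7,8}
'a' @ 2: {1,9,10}
'b' @ 3: {11}  ✓accept
end set {11} — state 11 in

Answer: ACCEPT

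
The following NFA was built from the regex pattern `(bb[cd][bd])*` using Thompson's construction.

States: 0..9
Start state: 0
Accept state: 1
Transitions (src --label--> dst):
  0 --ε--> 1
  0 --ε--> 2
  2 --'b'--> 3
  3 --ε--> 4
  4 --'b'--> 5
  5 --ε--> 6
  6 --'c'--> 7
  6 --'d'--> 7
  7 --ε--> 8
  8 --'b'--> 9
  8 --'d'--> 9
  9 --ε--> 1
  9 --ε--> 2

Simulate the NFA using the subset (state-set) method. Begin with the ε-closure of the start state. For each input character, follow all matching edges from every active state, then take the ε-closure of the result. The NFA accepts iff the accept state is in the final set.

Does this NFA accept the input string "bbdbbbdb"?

S₀ = ε-closure({0}) = {0,1,2}
'b' @ 1: {3,4}
'b' @ 2: {5,6}
'd' @ 3: {7,8}
'b' @ 4: {1,2,9}  ✓accept
'b' @ 5: {3,4}
'b' @ 6: {5,6}
'd' @ 7: {7,8}
'b' @ 8: {1,2,9}  ✓accept
end set {1,2,9} — state 1 in

Answer: ACCEPT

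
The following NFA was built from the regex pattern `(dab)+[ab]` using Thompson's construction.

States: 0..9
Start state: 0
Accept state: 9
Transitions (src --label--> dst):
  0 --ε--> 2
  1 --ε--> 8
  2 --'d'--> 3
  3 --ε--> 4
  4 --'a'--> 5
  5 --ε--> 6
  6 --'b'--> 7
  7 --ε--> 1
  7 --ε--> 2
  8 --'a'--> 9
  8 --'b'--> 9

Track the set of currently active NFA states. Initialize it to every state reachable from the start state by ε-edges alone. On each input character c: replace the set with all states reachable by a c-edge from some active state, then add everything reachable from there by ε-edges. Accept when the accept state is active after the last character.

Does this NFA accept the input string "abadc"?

Answer: REJECT

Trace:
start: ε-closure({0}) = {0,2}
'a' @ 1: {}  — no active states
rest 'badc' ignored (set empty)
final: {}; accept 9 not in set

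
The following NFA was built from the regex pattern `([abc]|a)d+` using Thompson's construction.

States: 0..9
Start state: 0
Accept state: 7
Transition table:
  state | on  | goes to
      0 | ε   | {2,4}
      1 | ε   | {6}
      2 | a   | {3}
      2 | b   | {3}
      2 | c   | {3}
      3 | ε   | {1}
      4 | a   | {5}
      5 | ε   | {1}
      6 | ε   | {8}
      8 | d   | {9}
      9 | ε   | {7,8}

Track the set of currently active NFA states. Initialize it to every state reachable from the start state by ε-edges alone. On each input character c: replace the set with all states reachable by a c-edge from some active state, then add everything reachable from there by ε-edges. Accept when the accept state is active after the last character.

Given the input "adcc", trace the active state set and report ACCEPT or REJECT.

Answer: REJECT

Derivation:
S₀ = ε-closure({0}) = {0,2,4}
'a' @ 1: {1,3,5,6,8}
'd' @ 2: {7,8,9}  [accepting]
'c' @ 3: {}  — no active states
rest 'c' ignored (set empty)
end set {} — state 7 not in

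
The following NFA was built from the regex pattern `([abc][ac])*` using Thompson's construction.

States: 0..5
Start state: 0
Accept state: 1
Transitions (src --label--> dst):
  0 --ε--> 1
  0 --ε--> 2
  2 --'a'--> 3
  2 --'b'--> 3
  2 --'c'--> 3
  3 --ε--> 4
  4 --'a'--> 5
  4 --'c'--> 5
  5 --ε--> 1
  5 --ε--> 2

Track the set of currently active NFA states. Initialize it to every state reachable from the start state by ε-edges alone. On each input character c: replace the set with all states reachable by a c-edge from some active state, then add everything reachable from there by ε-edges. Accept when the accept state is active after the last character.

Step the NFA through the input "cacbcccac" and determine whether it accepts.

initial (ε-close {0}): {0,1,2}
'c' @ 1: {3,4}
'a' @ 2: {1,2,5}  [accepting]
'c' @ 3: {3,4}
'b' @ 4: {}  — no active states
rest 'cccac' ignored (set empty)
end set {} — state 1 not in

Answer: REJECT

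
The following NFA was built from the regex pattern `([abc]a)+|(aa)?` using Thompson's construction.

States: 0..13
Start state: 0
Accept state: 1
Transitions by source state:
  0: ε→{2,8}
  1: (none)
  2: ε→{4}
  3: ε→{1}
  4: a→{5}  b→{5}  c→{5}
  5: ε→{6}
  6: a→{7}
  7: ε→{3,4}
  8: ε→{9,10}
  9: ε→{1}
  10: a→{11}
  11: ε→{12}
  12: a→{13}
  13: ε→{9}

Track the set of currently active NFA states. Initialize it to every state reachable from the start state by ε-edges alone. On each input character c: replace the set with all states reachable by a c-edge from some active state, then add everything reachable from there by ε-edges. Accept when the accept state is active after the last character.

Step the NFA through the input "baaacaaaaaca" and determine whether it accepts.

Answer: ACCEPT

Trace:
S₀ = ε-closure({0}) = {0,1,2,4,8,9,10}
'b' @ 1: {5,6}
'a' @ 2: {1,3,4,7}  (accept∈set)
'a' @ 3: {5,6}
'a' @ 4: {1,3,4,7}  (accept∈set)
'c' @ 5: {5,6}
'a' @ 6: {1,3,4,7}  (accept∈set)
'a' @ 7: {5,6}
'a' @ 8: {1,3,4,7}  (accept∈set)
'a' @ 9: {5,6}
'a' @ 10: {1,3,4,7}  (accept∈set)
'c' @ 11: {5,6}
'a' @ 12: {1,3,4,7}  (accept∈set)
end set {1,3,4,7} — state 1 in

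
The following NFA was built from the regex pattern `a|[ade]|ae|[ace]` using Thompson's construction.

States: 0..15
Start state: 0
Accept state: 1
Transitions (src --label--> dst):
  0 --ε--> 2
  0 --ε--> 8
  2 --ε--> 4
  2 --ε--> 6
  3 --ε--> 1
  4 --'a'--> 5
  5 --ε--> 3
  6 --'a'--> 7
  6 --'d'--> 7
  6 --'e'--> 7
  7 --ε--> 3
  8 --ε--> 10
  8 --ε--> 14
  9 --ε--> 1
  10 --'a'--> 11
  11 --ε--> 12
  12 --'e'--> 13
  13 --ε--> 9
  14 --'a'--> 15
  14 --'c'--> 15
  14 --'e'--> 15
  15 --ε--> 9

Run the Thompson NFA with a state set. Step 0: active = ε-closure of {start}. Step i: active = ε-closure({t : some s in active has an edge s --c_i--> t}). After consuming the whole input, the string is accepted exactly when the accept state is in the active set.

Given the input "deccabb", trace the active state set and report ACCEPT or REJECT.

Answer: REJECT

Steps:
initial (ε-close {0}): {0,2,4,6,8,10,14}
'd' @ 1: {1,3,7}  ✓accept
'e' @ 2: {}  — dead — no transitions
rest 'ccabb' ignored (set empty)
end set {} — state 1 not in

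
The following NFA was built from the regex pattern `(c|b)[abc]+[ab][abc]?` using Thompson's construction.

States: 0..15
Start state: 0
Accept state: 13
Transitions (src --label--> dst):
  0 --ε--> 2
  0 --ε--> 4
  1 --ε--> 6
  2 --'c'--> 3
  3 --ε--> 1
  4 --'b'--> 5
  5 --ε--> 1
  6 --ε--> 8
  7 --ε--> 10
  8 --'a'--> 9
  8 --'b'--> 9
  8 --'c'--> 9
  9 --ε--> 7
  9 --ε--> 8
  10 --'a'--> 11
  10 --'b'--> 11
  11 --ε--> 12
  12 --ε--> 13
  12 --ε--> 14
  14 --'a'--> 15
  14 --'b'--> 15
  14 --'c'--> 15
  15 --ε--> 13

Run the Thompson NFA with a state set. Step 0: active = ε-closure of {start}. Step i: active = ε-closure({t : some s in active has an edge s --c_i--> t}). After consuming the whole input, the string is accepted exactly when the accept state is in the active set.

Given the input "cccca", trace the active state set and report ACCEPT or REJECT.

start: ε-closure({0}) = {0,2,4}
'c' @ 1: {1,3,6,8}
'c' @ 2: {7,8,9,10}
'c' @ 3: {7,8,9,10}
'c' @ 4: {7,8,9,10}
'a' @ 5: {7,8,9,10,11,12,13,14}  (accept∈set)
end set {7,8,9,10,11,12,13,14} — state 13 in

Answer: ACCEPT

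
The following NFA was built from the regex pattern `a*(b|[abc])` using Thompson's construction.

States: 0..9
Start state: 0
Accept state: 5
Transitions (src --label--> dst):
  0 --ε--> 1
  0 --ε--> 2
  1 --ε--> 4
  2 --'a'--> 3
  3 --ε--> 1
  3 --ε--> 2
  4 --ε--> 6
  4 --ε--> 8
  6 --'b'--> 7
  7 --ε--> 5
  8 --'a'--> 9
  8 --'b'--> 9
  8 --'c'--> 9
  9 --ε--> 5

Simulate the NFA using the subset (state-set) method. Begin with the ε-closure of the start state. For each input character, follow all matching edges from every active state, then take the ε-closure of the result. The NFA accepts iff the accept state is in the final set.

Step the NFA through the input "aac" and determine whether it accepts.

Answer: ACCEPT

Steps:
start: ε-closure({0}) = {0,1,2,4,6,8}
'a' @ 1: {1,2,3,4,5,6,8,9}  ✓accept
'a' @ 2: {1,2,3,4,5,6,8,9}  ✓accept
'c' @ 3: {5,9}  ✓accept
final: {5,9}; accept 5 in set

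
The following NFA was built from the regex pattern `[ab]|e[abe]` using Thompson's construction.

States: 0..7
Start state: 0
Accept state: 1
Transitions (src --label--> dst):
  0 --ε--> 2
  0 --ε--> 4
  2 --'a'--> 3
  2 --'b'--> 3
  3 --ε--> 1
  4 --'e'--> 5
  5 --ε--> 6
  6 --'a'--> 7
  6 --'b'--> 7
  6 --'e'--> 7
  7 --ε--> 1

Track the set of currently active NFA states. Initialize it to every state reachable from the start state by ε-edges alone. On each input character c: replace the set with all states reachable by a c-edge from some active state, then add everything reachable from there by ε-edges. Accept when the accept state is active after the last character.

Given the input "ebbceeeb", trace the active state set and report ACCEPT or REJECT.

Answer: REJECT

Derivation:
S₀ = ε-closure({0}) = {0,2,4}
'e' @ 1: {5,6}
'b' @ 2: {1,7}  ✓accept
'b' @ 3: {}  — no active states
rest 'ceeeb' ignored (set empty)
after full input: {}  (accept=1 not in)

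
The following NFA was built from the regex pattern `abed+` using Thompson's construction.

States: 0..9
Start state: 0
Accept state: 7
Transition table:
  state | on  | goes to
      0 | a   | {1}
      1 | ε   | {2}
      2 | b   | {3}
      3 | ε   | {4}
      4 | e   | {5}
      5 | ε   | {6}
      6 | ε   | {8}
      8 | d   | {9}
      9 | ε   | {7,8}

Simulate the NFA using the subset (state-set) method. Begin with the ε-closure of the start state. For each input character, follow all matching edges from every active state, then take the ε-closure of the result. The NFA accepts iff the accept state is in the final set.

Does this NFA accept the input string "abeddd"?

initial (ε-close {0}): {0}
'a' @ 1: {1,2}
'b' @ 2: {3,4}
'e' @ 3: {5,6,8}
'd' @ 4: {7,8,9}  ✓accept
'd' @ 5: {7,8,9}  ✓accept
'd' @ 6: {7,8,9}  ✓accept
final: {7,8,9}; accept 7 in set

Answer: ACCEPT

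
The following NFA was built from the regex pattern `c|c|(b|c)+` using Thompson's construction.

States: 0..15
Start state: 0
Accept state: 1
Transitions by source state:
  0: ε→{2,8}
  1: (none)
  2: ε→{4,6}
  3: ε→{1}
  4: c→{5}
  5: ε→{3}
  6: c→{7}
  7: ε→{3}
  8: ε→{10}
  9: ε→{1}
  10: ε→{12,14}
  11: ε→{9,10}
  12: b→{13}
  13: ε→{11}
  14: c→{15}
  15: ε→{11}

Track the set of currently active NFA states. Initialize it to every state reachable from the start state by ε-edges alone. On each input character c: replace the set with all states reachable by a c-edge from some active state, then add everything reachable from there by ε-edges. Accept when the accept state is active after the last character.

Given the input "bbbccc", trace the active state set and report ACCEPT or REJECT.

start: ε-closure({0}) = {0,2,4,6,8,10,12,14}
'b' @ 1: {1,9,10,11,12,13,14}  [accepting]
'b' @ 2: {1,9,10,11,12,13,14}  [accepting]
'b' @ 3: {1,9,10,11,12,13,14}  [accepting]
'c' @ 4: {1,9,10,11,12,14,15}  [accepting]
'c' @ 5: {1,9,10,11,12,14,15}  [accepting]
'c' @ 6: {1,9,10,11,12,14,15}  [accepting]
final: {1,9,10,11,12,14,15}; accept 1 in set

Answer: ACCEPT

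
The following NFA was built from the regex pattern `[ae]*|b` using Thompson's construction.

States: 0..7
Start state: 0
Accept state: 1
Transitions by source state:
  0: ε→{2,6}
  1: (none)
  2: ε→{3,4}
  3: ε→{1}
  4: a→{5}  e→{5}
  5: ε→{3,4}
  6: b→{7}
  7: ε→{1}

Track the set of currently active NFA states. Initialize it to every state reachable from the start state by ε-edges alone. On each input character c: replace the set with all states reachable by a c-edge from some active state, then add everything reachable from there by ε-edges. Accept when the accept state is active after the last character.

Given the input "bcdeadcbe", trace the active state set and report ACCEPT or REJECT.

Answer: REJECT

Trace:
initial (ε-close {0}): {0,1,2,3,4,6}
'b' @ 1: {1,7}  (accept∈set)
'c' @ 2: {}  — no active states
rest 'deadcbe' ignored (set empty)
after full input: {}  (accept=1 not in)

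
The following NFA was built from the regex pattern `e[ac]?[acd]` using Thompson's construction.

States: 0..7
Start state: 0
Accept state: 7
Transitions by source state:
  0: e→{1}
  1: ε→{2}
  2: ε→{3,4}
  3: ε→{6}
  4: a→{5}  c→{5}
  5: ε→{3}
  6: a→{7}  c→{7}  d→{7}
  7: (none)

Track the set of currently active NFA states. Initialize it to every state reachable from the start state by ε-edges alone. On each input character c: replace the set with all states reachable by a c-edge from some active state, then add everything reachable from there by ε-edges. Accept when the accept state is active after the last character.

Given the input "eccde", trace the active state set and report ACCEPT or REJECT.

Answer: REJECT

Trace:
S₀ = ε-closure({0}) = {0}
'e' @ 1: {1,2,3,4,6}
'c' @ 2: {3,5,6,7}  [accepting]
'c' @ 3: {7}  [accepting]
'd' @ 4: {}  — no active states
rest 'e' ignored (set empty)
end set {} — state 7 not in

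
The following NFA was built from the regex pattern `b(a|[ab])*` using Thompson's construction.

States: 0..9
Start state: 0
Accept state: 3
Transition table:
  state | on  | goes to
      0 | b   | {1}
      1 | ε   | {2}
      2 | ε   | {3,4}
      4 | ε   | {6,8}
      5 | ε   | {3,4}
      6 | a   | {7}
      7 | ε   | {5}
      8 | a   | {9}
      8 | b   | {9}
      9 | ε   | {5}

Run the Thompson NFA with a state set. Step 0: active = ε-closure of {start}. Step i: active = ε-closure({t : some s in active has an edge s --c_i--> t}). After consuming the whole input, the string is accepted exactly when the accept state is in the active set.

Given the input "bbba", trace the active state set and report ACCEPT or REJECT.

Answer: ACCEPT

Derivation:
initial (ε-close {0}): {0}
'b' @ 1: {1,2,3,4,6,8}  (accept∈set)
'b' @ 2: {3,4,5,6,8,9}  (accept∈set)
'b' @ 3: {3,4,5,6,8,9}  (accept∈set)
'a' @ 4: {3,4,5,6,7,8,9}  (accept∈set)
end set {3,4,5,6,7,8,9} — state 3 in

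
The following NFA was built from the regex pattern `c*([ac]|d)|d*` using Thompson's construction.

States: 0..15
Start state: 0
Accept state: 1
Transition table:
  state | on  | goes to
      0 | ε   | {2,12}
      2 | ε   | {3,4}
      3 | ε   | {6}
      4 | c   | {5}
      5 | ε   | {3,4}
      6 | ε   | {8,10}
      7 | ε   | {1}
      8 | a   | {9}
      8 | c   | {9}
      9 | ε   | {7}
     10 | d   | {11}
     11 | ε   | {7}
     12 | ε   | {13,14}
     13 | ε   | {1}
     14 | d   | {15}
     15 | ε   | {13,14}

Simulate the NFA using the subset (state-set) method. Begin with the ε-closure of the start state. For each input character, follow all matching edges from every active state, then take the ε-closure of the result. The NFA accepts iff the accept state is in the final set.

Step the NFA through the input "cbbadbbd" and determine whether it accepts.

Answer: REJECT

Steps:
S₀ = ε-closure({0}) = {0,1,2,3,4,6,8,10,12,13,14}
'c' @ 1: {1,3,4,5,6,7,8,9,10}  ✓accept
'b' @ 2: {}  — dead — no transitions
rest 'badbbd' ignored (set empty)
final: {}; accept 1 not in set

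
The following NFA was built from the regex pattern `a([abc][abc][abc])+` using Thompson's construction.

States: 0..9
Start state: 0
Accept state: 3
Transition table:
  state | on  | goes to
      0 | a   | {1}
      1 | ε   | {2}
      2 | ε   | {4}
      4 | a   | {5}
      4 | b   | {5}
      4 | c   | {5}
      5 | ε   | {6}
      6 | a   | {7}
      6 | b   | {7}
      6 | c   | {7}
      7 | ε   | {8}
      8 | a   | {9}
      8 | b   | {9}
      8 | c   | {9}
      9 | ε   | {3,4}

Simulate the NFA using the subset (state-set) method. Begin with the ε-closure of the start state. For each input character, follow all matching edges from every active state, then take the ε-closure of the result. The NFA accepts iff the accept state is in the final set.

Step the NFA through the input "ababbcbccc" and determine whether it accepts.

start: ε-closure({0}) = {0}
'a' @ 1: {1,2,4}
'b' @ 2: {5,6}
'a' @ 3: {7,8}
'b' @ 4: {3,4,9}  ✓accept
'b' @ 5: {5,6}
'c' @ 6: {7,8}
'b' @ 7: {3,4,9}  ✓accept
'c' @ 8: {5,6}
'c' @ 9: {7,8}
'c' @ 10: {3,4,9}  ✓accept
after full input: {3,4,9}  (accept=3 in)

Answer: ACCEPT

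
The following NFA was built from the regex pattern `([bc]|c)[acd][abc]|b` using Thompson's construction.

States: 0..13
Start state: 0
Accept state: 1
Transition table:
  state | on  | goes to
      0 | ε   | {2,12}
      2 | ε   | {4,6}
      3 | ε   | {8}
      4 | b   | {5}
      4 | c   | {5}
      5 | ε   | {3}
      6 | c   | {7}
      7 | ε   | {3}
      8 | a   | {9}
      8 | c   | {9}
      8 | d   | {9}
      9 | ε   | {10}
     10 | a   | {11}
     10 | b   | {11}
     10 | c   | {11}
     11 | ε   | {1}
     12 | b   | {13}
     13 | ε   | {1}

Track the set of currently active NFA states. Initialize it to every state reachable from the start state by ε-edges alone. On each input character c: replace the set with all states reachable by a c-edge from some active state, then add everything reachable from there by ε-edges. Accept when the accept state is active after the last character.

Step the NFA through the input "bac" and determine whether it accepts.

Answer: ACCEPT

Trace:
initial (ε-close {0}): {0,2,4,6,12}
'b' @ 1: {1,3,5,8,13}  (accept∈set)
'a' @ 2: {9,10}
'c' @ 3: {1,11}  (accept∈set)
end set {1,11} — state 1 in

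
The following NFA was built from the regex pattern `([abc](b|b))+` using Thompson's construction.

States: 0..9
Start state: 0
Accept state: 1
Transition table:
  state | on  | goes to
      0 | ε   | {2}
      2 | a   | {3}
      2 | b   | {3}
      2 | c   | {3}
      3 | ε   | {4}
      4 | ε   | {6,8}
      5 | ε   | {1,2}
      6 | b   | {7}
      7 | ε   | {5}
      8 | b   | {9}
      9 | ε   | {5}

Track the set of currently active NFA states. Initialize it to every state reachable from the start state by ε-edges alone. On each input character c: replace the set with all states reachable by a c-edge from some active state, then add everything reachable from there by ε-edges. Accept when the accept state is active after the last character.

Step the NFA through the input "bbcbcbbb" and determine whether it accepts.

Answer: ACCEPT

Steps:
start: ε-closure({0}) = {0,2}
'b' @ 1: {3,4,6,8}
'b' @ 2: {1,2,5,7,9}  ✓accept
'c' @ 3: {3,4,6,8}
'b' @ 4: {1,2,5,7,9}  ✓accept
'c' @ 5: {3,4,6,8}
'b' @ 6: {1,2,5,7,9}  ✓accept
'b' @ 7: {3,4,6,8}
'b' @ 8: {1,2,5,7,9}  ✓accept
after full input: {1,2,5,7,9}  (accept=1 in)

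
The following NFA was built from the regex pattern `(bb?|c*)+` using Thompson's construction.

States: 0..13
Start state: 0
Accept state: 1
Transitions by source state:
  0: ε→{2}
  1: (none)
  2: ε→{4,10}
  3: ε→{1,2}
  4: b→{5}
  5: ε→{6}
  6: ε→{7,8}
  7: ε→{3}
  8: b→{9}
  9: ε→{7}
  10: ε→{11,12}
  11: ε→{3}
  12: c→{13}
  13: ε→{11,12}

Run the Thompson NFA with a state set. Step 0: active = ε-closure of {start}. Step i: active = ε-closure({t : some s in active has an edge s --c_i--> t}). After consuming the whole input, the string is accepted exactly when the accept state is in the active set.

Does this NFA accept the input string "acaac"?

initial (ε-close {0}): {0,1,2,3,4,10,11,12}
'a' @ 1: {}  — state set empty
rest 'caac' ignored (set empty)
after full input: {}  (accept=1 not in)

Answer: REJECT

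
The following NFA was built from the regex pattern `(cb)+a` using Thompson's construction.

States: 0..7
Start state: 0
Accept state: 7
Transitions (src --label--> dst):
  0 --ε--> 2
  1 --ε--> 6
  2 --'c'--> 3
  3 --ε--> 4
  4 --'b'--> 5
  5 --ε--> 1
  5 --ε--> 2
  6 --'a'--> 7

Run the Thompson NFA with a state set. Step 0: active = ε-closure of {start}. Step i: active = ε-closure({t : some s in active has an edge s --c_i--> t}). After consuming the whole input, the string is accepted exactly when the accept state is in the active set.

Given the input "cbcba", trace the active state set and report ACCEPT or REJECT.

S₀ = ε-closure({0}) = {0,2}
'c' @ 1: {3,4}
'b' @ 2: {1,2,5,6}
'c' @ 3: {3,4}
'b' @ 4: {1,2,5,6}
'a' @ 5: {7}  (accept∈set)
after full input: {7}  (accept=7 in)

Answer: ACCEPT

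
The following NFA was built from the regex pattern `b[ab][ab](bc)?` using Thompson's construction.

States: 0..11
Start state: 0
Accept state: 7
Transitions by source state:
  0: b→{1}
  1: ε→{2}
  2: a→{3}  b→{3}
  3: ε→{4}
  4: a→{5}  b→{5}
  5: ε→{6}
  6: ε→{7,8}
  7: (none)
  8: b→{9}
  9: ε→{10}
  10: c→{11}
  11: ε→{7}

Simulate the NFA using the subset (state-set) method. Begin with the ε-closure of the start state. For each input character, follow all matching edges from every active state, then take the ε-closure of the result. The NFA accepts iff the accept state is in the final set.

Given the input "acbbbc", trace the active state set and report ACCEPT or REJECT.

Answer: REJECT

Derivation:
S₀ = ε-closure({0}) = {0}
'a' @ 1: {}  — dead — no transitions
rest 'cbbbc' ignored (set empty)
after full input: {}  (accept=7 not in)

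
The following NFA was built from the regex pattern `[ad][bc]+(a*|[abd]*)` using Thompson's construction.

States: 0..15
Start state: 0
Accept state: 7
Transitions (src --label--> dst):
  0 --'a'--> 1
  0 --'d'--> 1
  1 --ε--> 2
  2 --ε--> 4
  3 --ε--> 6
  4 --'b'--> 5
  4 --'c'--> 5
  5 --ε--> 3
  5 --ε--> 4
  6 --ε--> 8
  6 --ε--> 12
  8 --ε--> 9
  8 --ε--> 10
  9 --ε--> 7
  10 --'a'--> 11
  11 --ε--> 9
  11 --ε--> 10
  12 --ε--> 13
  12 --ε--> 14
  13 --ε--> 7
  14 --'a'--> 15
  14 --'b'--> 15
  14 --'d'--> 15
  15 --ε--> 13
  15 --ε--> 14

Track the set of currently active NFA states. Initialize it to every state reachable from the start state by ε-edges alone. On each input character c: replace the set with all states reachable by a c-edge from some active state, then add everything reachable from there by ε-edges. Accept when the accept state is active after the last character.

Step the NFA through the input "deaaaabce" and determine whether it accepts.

S₀ = ε-closure({0}) = {0}
'd' @ 1: {1,2,4}
'e' @ 2: {}  — no active states
rest 'aaaabce' ignored (set empty)
end set {} — state 7 not in

Answer: REJECT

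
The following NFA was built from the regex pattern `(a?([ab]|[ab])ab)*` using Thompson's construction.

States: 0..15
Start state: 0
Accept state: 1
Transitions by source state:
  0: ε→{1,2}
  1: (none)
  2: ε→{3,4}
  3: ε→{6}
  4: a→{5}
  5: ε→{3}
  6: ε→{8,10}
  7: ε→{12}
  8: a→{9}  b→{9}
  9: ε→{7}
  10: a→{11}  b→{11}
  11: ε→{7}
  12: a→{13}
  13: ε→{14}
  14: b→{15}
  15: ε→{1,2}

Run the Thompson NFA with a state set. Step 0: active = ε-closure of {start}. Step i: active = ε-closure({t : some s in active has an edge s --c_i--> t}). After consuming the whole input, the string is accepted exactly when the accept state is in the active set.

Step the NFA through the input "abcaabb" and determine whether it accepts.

Answer: REJECT

Steps:
S₀ = ε-closure({0}) = {0,1,2,3,4,6,8,10}
'a' @ 1: {3,5,6,7,8,9,10,11,12}
'b' @ 2: {7,9,11,12}
'c' @ 3: {}  — no active states
rest 'aabb' ignored (set empty)
after full input: {}  (accept=1 not in)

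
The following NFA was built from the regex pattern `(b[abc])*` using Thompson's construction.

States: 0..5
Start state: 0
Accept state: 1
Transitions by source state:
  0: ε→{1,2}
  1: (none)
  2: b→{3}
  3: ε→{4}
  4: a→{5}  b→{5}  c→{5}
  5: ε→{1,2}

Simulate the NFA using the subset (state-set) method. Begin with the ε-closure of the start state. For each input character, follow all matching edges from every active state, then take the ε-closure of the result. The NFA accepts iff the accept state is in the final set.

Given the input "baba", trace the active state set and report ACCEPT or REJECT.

Answer: ACCEPT

Steps:
initial (ε-close {0}): {0,1,2}
'b' @ 1: {3,4}
'a' @ 2: {1,2,5}  (accept∈set)
'b' @ 3: {3,4}
'a' @ 4: {1,2,5}  (accept∈set)
final: {1,2,5}; accept 1 in set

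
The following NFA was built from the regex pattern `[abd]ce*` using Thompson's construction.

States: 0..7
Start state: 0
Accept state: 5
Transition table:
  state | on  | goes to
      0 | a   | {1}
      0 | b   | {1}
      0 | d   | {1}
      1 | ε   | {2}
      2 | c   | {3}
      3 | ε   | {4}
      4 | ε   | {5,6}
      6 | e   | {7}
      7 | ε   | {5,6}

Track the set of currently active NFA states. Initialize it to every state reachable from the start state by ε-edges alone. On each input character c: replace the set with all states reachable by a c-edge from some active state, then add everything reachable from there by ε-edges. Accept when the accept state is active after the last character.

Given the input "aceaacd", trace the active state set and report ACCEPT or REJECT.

start: ε-closure({0}) = {0}
'a' @ 1: {1,2}
'c' @ 2: {3,4,5,6}  [accepting]
'e' @ 3: {5,6,7}  [accepting]
'a' @ 4: {}  — no active states
rest 'acd' ignored (set empty)
final: {}; accept 5 not in set

Answer: REJECT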